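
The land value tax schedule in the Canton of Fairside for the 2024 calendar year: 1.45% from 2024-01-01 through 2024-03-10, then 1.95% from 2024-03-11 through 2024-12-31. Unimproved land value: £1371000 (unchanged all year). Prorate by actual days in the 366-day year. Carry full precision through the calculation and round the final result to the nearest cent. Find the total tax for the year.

£25423.43

2024-01-01 to 2024-03-10: 70 days at 1.45% → £1371000 × 1.45% × 70/366 = £3802.0902
2024-03-11 to 2024-12-31: 296 days at 1.95% → £1371000 × 1.95% × 296/366 = £21621.3443
Total = £25423.4344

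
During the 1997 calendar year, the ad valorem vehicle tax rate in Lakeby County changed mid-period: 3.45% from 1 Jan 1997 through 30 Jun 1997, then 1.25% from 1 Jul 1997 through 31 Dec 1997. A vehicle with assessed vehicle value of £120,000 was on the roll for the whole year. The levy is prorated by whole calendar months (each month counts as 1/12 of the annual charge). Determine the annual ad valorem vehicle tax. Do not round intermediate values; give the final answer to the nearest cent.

£2,820.00

1 Jan – 30 Jun 1997: 6 months at 3.45% → £120,000 × 3.45% × 6/12 = £2,070.0000
1 Jul – 31 Dec 1997: 6 months at 1.25% → £120,000 × 1.25% × 6/12 = £750.0000
Total = £2,820.0000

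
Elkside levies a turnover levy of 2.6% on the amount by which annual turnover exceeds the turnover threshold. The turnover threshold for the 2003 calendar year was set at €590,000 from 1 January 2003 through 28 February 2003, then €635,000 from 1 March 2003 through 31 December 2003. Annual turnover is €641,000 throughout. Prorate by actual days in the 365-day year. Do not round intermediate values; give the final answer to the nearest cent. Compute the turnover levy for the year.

1 January – 28 February 2003: 59 days, exemption €590,000 → (€641,000 − €590,000) × 2.6% × 59/365 = €214.3397
1 March – 31 December 2003: 306 days, exemption €635,000 → (€641,000 − €635,000) × 2.6% × 306/365 = €130.7836
Total = €345.1233

€345.12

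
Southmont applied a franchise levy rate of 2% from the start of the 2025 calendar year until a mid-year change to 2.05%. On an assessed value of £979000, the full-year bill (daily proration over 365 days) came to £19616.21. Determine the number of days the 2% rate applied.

338 days

Let d = days at the first rate; then 365 − d days at the second rate.
£979000 × [2%·d + 2.05%·(365−d)] / 365 = £19616.21
Solving gives d = 338, so the new rate took effect on 5 December 2025.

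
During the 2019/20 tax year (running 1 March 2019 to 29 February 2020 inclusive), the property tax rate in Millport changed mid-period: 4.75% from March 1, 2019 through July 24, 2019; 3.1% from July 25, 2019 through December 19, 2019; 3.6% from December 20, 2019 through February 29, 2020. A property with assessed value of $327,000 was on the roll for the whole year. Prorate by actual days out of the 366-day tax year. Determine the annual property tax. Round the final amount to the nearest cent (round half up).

March 1 – July 24, 2019: 146 days at 4.75% → $327,000 × 4.75% × 146/366 = $6,196.0246
July 25 – December 19, 2019: 148 days at 3.1% → $327,000 × 3.1% × 148/366 = $4,099.1148
December 20, 2019 – February 29, 2020: 72 days at 3.6% → $327,000 × 3.6% × 72/366 = $2,315.8033
Total = $12,610.9426

$12,610.94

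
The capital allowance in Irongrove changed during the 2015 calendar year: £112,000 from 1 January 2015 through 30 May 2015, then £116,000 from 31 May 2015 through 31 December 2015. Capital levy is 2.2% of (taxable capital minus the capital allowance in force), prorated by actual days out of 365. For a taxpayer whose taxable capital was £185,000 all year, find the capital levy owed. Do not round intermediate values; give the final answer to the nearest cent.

1 January – 30 May 2015: 150 days, exemption £112,000 → (£185,000 − £112,000) × 2.2% × 150/365 = £660.0000
31 May – 31 December 2015: 215 days, exemption £116,000 → (£185,000 − £116,000) × 2.2% × 215/365 = £894.1644
Total = £1,554.1644

£1,554.16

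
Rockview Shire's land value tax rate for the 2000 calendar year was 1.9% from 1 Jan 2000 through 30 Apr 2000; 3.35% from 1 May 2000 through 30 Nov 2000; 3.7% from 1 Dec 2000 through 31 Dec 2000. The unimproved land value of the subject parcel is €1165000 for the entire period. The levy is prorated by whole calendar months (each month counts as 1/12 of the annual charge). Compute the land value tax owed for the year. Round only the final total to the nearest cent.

€33736.46

1 Jan – 30 Apr 2000: 4 months at 1.9% → €1165000 × 1.9% × 4/12 = €7378.3333
1 May – 30 Nov 2000: 7 months at 3.35% → €1165000 × 3.35% × 7/12 = €22766.0417
1 Dec – 31 Dec 2000: 1 month at 3.7% → €1165000 × 3.7% × 1/12 = €3592.0833
Total = €33736.4583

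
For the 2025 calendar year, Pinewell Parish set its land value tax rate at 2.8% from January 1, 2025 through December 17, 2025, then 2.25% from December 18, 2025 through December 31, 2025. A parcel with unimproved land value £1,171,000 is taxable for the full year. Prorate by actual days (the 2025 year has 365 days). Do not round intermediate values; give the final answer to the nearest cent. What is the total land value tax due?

January 1 – December 17, 2025: 351 days at 2.8% → £1,171,000 × 2.8% × 351/365 = £31,530.3781
December 18 – December 31, 2025: 14 days at 2.25% → £1,171,000 × 2.25% × 14/365 = £1,010.5890
Total = £32,540.9671

£32,540.97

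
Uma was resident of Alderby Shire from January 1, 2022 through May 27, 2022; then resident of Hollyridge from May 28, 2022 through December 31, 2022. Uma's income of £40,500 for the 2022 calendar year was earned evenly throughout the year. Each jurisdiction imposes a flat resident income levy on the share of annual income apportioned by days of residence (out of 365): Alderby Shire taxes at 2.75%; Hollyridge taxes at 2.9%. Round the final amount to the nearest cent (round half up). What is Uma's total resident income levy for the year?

Alderby Shire, January 1 – May 27, 2022: 147 days → £40,500 × 2.75% × 147/365 = £448.5514
Hollyridge, May 28 – December 31, 2022: 218 days → £40,500 × 2.9% × 218/365 = £701.4822
Total = £1,150.0336

£1,150.03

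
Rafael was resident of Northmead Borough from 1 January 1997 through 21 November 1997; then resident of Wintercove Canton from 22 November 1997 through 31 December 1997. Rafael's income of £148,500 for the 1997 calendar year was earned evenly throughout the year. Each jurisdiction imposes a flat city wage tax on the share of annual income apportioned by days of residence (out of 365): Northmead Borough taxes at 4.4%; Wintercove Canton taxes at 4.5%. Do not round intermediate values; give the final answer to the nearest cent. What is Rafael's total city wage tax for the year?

£6,550.27

Northmead Borough, 1 January – 21 November 1997: 325 days → £148,500 × 4.4% × 325/365 = £5,817.9452
Wintercove Canton, 22 November – 31 December 1997: 40 days → £148,500 × 4.5% × 40/365 = £732.3288
Total = £6,550.2740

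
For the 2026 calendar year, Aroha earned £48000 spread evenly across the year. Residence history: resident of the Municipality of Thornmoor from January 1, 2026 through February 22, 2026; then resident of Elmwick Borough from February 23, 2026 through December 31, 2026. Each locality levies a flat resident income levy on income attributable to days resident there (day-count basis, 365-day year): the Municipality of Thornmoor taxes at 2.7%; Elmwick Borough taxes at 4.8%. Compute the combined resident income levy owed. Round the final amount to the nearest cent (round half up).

£2157.63

The Municipality of Thornmoor, January 1 – February 22, 2026: 53 days → £48000 × 2.7% × 53/365 = £188.1863
Elmwick Borough, February 23 – December 31, 2026: 312 days → £48000 × 4.8% × 312/365 = £1969.4466
Total = £2157.6329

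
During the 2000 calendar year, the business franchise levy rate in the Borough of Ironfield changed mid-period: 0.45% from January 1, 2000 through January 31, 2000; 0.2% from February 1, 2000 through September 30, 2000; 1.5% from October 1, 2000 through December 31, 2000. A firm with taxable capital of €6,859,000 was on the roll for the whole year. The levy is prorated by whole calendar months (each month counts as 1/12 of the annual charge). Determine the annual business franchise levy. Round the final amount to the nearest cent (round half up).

January 1 – January 31, 2000: 1 month at 0.45% → €6,859,000 × 0.45% × 1/12 = €2,572.1250
February 1 – September 30, 2000: 8 months at 0.2% → €6,859,000 × 0.2% × 8/12 = €9,145.3333
October 1 – December 31, 2000: 3 months at 1.5% → €6,859,000 × 1.5% × 3/12 = €25,721.2500
Total = €37,438.7083

€37,438.71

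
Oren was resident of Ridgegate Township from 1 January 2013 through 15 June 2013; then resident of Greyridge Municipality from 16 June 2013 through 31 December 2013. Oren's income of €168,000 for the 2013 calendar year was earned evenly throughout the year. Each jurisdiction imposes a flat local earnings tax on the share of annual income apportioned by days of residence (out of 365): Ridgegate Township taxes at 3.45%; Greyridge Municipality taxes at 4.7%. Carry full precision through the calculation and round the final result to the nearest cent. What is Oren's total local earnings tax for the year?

€6,940.93

Ridgegate Township, 1 January – 15 June 2013: 166 days → €168,000 × 3.45% × 166/365 = €2,635.9890
Greyridge Municipality, 16 June – 31 December 2013: 199 days → €168,000 × 4.7% × 199/365 = €4,304.9425
Total = €6,940.9315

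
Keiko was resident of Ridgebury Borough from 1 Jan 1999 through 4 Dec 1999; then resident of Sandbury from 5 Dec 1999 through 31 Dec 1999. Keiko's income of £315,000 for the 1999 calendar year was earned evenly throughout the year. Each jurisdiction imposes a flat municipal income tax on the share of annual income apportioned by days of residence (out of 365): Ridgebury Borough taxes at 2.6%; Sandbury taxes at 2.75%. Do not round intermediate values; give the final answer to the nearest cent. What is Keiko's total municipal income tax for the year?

£8,224.95

Ridgebury Borough, 1 Jan – 4 Dec 1999: 338 days → £315,000 × 2.6% × 338/365 = £7,584.1644
Sandbury, 5 Dec – 31 Dec 1999: 27 days → £315,000 × 2.75% × 27/365 = £640.7877
Total = £8,224.9521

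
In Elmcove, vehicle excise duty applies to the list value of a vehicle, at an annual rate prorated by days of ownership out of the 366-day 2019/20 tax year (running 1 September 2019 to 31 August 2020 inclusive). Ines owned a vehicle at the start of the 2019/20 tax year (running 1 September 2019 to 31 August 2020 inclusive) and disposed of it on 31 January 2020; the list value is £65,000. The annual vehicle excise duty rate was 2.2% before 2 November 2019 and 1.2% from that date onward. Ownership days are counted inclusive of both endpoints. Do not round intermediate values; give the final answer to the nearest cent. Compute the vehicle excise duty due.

1 September – 1 November 2019: 62 days at 2.2% → £65,000 × 2.2% × 62/366 = £242.2404
2 November 2019 – 31 January 2020: 91 days at 1.2% → £65,000 × 1.2% × 91/366 = £193.9344
Total = £436.1749

£436.17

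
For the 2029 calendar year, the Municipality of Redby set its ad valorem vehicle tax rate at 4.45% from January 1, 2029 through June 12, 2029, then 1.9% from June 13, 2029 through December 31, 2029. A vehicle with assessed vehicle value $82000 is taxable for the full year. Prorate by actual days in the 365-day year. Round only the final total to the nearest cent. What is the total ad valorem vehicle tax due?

January 1 – June 12, 2029: 163 days at 4.45% → $82000 × 4.45% × 163/365 = $1629.5534
June 13 – December 31, 2029: 202 days at 1.9% → $82000 × 1.9% × 202/365 = $862.2356
Total = $2491.7890

$2491.79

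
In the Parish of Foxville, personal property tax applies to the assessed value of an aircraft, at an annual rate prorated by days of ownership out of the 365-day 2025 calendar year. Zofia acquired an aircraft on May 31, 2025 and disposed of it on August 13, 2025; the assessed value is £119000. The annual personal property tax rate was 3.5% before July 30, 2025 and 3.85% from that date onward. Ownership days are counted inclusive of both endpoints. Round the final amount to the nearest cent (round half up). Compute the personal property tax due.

May 31 – July 29, 2025: 60 days at 3.5% → £119000 × 3.5% × 60/365 = £684.6575
July 30 – August 13, 2025: 15 days at 3.85% → £119000 × 3.85% × 15/365 = £188.2808
Total = £872.9384

£872.94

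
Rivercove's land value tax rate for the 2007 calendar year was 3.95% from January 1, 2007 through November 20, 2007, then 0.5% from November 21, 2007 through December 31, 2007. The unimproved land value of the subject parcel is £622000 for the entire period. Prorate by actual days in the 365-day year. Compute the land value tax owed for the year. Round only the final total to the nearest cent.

£22158.54

January 1 – November 20, 2007: 324 days at 3.95% → £622000 × 3.95% × 324/365 = £21809.1945
November 21 – December 31, 2007: 41 days at 0.5% → £622000 × 0.5% × 41/365 = £349.3425
Total = £22158.5370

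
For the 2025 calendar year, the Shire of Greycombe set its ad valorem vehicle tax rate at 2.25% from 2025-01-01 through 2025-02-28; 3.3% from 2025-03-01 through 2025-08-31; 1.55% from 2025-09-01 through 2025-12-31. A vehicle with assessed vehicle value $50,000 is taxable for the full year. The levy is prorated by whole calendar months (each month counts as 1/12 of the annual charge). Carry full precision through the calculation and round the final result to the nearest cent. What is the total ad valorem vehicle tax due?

2025-01-01 to 2025-02-28: 2 months at 2.25% → $50,000 × 2.25% × 2/12 = $187.5000
2025-03-01 to 2025-08-31: 6 months at 3.3% → $50,000 × 3.3% × 6/12 = $825.0000
2025-09-01 to 2025-12-31: 4 months at 1.55% → $50,000 × 1.55% × 4/12 = $258.3333
Total = $1,270.8333

$1,270.83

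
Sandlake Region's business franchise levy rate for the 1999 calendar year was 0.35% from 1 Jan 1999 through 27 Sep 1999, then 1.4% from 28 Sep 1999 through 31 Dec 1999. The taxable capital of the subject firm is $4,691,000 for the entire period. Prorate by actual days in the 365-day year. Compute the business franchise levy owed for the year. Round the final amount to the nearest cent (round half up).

1 Jan – 27 Sep 1999: 270 days at 0.35% → $4,691,000 × 0.35% × 270/365 = $12,145.1918
28 Sep – 31 Dec 1999: 95 days at 1.4% → $4,691,000 × 1.4% × 95/365 = $17,093.2329
Total = $29,238.4247

$29,238.42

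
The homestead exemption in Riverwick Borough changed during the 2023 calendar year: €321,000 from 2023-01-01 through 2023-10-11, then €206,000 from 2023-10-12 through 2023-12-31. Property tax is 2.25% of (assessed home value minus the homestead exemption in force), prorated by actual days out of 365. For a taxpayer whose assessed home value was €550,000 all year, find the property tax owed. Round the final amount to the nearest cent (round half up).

€5,726.71

2023-01-01 to 2023-10-11: 284 days, exemption €321,000 → (€550,000 − €321,000) × 2.25% × 284/365 = €4,009.0685
2023-10-12 to 2023-12-31: 81 days, exemption €206,000 → (€550,000 − €206,000) × 2.25% × 81/365 = €1,717.6438
Total = €5,726.7123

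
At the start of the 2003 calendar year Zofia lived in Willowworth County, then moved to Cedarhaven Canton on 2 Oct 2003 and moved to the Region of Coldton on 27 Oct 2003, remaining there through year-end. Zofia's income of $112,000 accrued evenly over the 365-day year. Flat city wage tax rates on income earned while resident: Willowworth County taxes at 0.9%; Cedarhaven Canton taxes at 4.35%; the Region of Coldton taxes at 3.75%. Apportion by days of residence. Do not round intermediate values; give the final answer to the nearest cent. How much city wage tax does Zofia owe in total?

Willowworth County, 1 Jan – 1 Oct 2003: 274 days → $112,000 × 0.9% × 274/365 = $756.6904
Cedarhaven Canton, 2 Oct – 26 Oct 2003: 25 days → $112,000 × 4.35% × 25/365 = $333.6986
The Region of Coldton, 27 Oct – 31 Dec 2003: 66 days → $112,000 × 3.75% × 66/365 = $759.4521
Total = $1,849.8411

$1,849.84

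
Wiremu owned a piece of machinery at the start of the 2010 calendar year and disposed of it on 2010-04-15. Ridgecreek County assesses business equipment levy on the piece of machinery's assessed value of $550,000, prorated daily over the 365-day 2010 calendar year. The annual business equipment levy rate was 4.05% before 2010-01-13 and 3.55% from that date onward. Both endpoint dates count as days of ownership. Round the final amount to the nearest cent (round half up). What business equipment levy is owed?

$5,707.19

2010-01-01 to 2010-01-12: 12 days at 4.05% → $550,000 × 4.05% × 12/365 = $732.3288
2010-01-13 to 2010-04-15: 93 days at 3.55% → $550,000 × 3.55% × 93/365 = $4,974.8630
Total = $5,707.1918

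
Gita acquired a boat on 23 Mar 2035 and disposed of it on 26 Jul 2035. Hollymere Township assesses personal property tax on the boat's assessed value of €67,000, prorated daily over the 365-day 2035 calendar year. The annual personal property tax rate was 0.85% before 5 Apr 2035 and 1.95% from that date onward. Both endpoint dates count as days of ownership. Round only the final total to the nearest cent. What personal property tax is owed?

€424.76

23 Mar – 4 Apr 2035: 13 days at 0.85% → €67,000 × 0.85% × 13/365 = €20.2836
5 Apr – 26 Jul 2035: 113 days at 1.95% → €67,000 × 1.95% × 113/365 = €404.4781
Total = €424.7616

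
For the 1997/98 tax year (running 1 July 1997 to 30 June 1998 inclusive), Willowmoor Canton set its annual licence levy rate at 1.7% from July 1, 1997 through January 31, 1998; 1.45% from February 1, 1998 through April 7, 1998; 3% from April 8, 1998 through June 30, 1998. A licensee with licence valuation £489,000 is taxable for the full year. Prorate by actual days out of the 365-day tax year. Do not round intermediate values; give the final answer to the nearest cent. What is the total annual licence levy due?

£9,554.93

July 1, 1997 – January 31, 1998: 215 days at 1.7% → £489,000 × 1.7% × 215/365 = £4,896.6986
February 1 – April 7, 1998: 66 days at 1.45% → £489,000 × 1.45% × 66/365 = £1,282.1178
April 8 – June 30, 1998: 84 days at 3% → £489,000 × 3% × 84/365 = £3,376.1096
Total = £9,554.9260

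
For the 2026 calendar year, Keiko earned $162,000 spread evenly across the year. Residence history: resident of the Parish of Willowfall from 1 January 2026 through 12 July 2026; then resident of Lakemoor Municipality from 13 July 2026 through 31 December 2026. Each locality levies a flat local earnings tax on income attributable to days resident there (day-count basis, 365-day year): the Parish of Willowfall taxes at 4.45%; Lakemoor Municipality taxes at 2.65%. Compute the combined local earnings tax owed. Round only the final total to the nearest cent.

The Parish of Willowfall, 1 January – 12 July 2026: 193 days → $162,000 × 4.45% × 193/365 = $3,811.8822
Lakemoor Municipality, 13 July – 31 December 2026: 172 days → $162,000 × 2.65% × 172/365 = $2,023.0027
Total = $5,834.8849

$5,834.88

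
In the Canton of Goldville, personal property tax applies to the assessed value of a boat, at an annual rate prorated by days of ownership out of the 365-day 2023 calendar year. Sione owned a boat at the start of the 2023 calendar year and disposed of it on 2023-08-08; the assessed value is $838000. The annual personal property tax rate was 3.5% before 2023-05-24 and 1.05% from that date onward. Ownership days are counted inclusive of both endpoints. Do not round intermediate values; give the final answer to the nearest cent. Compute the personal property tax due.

$13347.16

2023-01-01 to 2023-05-23: 143 days at 3.5% → $838000 × 3.5% × 143/365 = $11490.9315
2023-05-24 to 2023-08-08: 77 days at 1.05% → $838000 × 1.05% × 77/365 = $1856.2274
Total = $13347.1589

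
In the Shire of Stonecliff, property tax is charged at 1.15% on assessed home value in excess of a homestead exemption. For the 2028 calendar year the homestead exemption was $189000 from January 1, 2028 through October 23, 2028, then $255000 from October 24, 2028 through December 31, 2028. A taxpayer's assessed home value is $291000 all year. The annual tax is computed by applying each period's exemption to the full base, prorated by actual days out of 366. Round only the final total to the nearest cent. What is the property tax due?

$1029.91

January 1 – October 23, 2028: 297 days, exemption $189000 → ($291000 − $189000) × 1.15% × 297/366 = $951.8607
October 24 – December 31, 2028: 69 days, exemption $255000 → ($291000 − $255000) × 1.15% × 69/366 = $78.0492
Total = $1029.9098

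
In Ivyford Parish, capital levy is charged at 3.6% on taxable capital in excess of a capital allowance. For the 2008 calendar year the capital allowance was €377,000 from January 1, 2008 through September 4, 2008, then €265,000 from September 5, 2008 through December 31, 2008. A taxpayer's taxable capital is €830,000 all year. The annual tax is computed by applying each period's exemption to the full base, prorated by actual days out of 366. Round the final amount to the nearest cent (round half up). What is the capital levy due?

January 1 – September 4, 2008: 248 days, exemption €377,000 → (€830,000 − €377,000) × 3.6% × 248/366 = €11,050.2295
September 5 – December 31, 2008: 118 days, exemption €265,000 → (€830,000 − €265,000) × 3.6% × 118/366 = €6,557.7049
Total = €17,607.9344

€17,607.93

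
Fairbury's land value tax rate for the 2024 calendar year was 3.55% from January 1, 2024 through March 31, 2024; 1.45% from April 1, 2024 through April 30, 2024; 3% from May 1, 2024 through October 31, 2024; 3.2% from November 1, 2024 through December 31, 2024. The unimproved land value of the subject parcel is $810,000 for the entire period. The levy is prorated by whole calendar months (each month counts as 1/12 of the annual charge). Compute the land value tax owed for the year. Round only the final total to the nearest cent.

January 1 – March 31, 2024: 3 months at 3.55% → $810,000 × 3.55% × 3/12 = $7,188.7500
April 1 – April 30, 2024: 1 month at 1.45% → $810,000 × 1.45% × 1/12 = $978.7500
May 1 – October 31, 2024: 6 months at 3% → $810,000 × 3% × 6/12 = $12,150.0000
November 1 – December 31, 2024: 2 months at 3.2% → $810,000 × 3.2% × 2/12 = $4,320.0000
Total = $24,637.5000

$24,637.50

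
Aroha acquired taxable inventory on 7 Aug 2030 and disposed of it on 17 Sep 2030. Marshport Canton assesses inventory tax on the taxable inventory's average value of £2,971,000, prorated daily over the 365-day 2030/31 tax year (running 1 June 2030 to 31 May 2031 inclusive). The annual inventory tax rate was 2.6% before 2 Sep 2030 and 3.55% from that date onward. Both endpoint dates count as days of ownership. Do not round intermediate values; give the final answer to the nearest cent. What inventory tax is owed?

£10,125.82

7 Aug – 1 Sep 2030: 26 days at 2.6% → £2,971,000 × 2.6% × 26/365 = £5,502.4548
2 Sep – 17 Sep 2030: 16 days at 3.55% → £2,971,000 × 3.55% × 16/365 = £4,623.3644
Total = £10,125.8192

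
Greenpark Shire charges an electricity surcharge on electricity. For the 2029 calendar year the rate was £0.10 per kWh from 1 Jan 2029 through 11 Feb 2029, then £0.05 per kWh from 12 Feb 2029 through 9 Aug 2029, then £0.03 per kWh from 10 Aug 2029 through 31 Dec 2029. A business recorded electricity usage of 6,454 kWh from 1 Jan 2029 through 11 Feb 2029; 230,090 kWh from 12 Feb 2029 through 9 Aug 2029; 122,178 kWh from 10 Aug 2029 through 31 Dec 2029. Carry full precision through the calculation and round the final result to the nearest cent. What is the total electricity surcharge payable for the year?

1 Jan – 11 Feb 2029: 6,454 kWh at £0.10/kWh → £645.40
12 Feb – 9 Aug 2029: 230,090 kWh at £0.05/kWh → £11504.50
10 Aug – 31 Dec 2029: 122,178 kWh at £0.03/kWh → £3665.34

£15815.24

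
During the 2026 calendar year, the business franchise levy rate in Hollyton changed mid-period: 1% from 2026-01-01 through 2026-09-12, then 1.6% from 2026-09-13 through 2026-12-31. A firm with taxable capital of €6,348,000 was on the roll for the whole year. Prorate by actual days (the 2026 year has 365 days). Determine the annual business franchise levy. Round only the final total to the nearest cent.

2026-01-01 to 2026-09-12: 255 days at 1% → €6,348,000 × 1% × 255/365 = €44,349.0411
2026-09-13 to 2026-12-31: 110 days at 1.6% → €6,348,000 × 1.6% × 110/365 = €30,609.5342
Total = €74,958.5753

€74,958.58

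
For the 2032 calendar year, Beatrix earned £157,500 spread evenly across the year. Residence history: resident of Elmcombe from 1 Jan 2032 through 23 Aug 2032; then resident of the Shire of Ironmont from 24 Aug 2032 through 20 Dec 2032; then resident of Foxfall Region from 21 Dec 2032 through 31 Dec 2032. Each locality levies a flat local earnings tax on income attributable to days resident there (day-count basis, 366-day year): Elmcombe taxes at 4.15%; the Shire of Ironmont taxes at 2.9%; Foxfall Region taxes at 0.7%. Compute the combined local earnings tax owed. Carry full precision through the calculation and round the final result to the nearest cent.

Elmcombe, 1 Jan – 23 Aug 2032: 236 days → £157,500 × 4.15% × 236/366 = £4,214.6311
The Shire of Ironmont, 24 Aug – 20 Dec 2032: 119 days → £157,500 × 2.9% × 119/366 = £1,485.0615
Foxfall Region, 21 Dec – 31 Dec 2032: 11 days → £157,500 × 0.7% × 11/366 = £33.1352
Total = £5,732.8279

£5,732.83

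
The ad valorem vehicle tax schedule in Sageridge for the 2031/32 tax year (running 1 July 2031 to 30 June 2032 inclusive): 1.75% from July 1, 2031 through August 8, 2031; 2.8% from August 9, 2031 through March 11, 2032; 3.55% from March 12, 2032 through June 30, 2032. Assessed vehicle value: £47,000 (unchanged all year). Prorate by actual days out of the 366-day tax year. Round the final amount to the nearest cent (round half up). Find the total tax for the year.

£1,370.32

July 1 – August 8, 2031: 39 days at 1.75% → £47,000 × 1.75% × 39/366 = £87.6434
August 9, 2031 – March 11, 2032: 216 days at 2.8% → £47,000 × 2.8% × 216/366 = £776.6557
March 12 – June 30, 2032: 111 days at 3.55% → £47,000 × 3.55% × 111/366 = £506.0205
Total = £1,370.3197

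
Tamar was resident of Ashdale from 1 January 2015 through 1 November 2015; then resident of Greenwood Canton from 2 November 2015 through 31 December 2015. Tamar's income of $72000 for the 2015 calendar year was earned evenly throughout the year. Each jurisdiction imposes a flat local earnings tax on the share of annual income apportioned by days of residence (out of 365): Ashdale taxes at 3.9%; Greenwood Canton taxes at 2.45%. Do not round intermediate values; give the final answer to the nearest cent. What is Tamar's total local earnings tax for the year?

$2636.38

Ashdale, 1 January – 1 November 2015: 305 days → $72000 × 3.9% × 305/365 = $2346.4110
Greenwood Canton, 2 November – 31 December 2015: 60 days → $72000 × 2.45% × 60/365 = $289.9726
Total = $2636.3836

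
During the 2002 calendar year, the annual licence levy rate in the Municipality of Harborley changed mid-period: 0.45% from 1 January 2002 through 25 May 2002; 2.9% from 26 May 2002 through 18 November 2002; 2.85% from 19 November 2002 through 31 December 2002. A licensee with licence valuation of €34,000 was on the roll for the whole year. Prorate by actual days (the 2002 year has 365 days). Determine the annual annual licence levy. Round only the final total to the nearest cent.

€653.08

1 January – 25 May 2002: 145 days at 0.45% → €34,000 × 0.45% × 145/365 = €60.7808
26 May – 18 November 2002: 177 days at 2.9% → €34,000 × 2.9% × 177/365 = €478.1425
19 November – 31 December 2002: 43 days at 2.85% → €34,000 × 2.85% × 43/365 = €114.1562
Total = €653.0795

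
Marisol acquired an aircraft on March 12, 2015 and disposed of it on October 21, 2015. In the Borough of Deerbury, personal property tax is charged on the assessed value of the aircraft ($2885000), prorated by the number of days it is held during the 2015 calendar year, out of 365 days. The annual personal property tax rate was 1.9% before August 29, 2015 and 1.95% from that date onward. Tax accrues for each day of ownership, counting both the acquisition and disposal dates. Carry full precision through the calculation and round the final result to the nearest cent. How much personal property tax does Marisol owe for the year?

$33853.30

March 12 – August 28, 2015: 170 days at 1.9% → $2885000 × 1.9% × 170/365 = $25530.2740
August 29 – October 21, 2015: 54 days at 1.95% → $2885000 × 1.95% × 54/365 = $8323.0274
Total = $33853.3014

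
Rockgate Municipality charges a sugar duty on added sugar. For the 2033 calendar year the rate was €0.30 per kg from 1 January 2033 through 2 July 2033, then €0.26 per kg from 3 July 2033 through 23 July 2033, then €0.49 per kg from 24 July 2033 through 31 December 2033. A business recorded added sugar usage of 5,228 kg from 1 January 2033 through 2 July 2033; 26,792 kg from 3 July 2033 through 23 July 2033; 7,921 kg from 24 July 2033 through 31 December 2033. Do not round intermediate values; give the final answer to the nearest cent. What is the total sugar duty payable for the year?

€12,415.61

1 January – 2 July 2033: 5,228 kg at €0.30/kg → €1,568.40
3 July – 23 July 2033: 26,792 kg at €0.26/kg → €6,965.92
24 July – 31 December 2033: 7,921 kg at €0.49/kg → €3,881.29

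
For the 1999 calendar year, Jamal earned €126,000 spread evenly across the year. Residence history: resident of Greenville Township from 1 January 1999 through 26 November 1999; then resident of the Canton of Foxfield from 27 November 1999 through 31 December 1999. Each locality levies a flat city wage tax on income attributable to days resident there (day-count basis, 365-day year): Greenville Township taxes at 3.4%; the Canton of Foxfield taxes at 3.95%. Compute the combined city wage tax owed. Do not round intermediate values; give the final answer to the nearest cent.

Greenville Township, 1 January – 26 November 1999: 330 days → €126,000 × 3.4% × 330/365 = €3,873.2055
The Canton of Foxfield, 27 November – 31 December 1999: 35 days → €126,000 × 3.95% × 35/365 = €477.2466
Total = €4,350.4521

€4,350.45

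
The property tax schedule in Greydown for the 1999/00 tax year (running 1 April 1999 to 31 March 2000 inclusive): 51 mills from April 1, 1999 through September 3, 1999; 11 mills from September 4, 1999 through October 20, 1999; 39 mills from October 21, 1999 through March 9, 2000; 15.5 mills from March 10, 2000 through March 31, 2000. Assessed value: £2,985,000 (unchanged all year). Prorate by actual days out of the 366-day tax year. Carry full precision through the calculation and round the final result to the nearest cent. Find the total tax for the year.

April 1 – September 3, 1999: 156 days at 51 mills → £2,985,000 × 5.1% × 156/366 = £64,887.0492
September 4 – October 20, 1999: 47 days at 11 mills → £2,985,000 × 1.1% × 47/366 = £4,216.5164
October 21, 1999 – March 9, 2000: 141 days at 39 mills → £2,985,000 × 3.9% × 141/366 = £44,848.4016
March 10 – March 31, 2000: 22 days at 15.5 mills → £2,985,000 × 1.55% × 22/366 = £2,781.1066
Total = £116,733.0738

£116,733.07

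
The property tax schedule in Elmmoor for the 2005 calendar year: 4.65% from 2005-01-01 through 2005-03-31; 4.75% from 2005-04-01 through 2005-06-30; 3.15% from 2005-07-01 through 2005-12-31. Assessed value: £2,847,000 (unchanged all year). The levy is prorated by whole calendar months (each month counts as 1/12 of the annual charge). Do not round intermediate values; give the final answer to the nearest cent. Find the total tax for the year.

2005-01-01 to 2005-03-31: 3 months at 4.65% → £2,847,000 × 4.65% × 3/12 = £33,096.3750
2005-04-01 to 2005-06-30: 3 months at 4.75% → £2,847,000 × 4.75% × 3/12 = £33,808.1250
2005-07-01 to 2005-12-31: 6 months at 3.15% → £2,847,000 × 3.15% × 6/12 = £44,840.2500
Total = £111,744.7500

£111,744.75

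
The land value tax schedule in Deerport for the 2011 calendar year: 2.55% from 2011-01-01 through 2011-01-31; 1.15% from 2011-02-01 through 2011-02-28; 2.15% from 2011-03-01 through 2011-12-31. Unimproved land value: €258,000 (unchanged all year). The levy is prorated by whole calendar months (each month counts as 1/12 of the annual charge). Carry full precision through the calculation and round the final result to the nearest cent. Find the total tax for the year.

2011-01-01 to 2011-01-31: 1 month at 2.55% → €258,000 × 2.55% × 1/12 = €548.2500
2011-02-01 to 2011-02-28: 1 month at 1.15% → €258,000 × 1.15% × 1/12 = €247.2500
2011-03-01 to 2011-12-31: 10 months at 2.15% → €258,000 × 2.15% × 10/12 = €4,622.5000
Total = €5,418.0000

€5,418.00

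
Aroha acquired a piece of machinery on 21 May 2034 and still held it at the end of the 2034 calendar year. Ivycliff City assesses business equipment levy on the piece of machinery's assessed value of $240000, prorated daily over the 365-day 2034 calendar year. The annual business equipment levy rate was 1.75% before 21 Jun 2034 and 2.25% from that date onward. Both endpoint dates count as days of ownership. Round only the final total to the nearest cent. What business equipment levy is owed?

21 May – 20 Jun 2034: 31 days at 1.75% → $240000 × 1.75% × 31/365 = $356.7123
21 Jun – 31 Dec 2034: 194 days at 2.25% → $240000 × 2.25% × 194/365 = $2870.1370
Total = $3226.8493

$3226.85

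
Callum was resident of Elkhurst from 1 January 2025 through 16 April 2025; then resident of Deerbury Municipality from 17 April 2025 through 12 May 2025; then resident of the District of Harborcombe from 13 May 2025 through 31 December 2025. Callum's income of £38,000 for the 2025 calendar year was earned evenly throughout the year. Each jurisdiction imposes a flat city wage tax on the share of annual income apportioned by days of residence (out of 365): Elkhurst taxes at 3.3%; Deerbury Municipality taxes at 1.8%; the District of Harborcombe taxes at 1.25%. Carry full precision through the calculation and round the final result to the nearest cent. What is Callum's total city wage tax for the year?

Elkhurst, 1 January – 16 April 2025: 106 days → £38,000 × 3.3% × 106/365 = £364.1753
Deerbury Municipality, 17 April – 12 May 2025: 26 days → £38,000 × 1.8% × 26/365 = £48.7233
The District of Harborcombe, 13 May – 31 December 2025: 233 days → £38,000 × 1.25% × 233/365 = £303.2192
Total = £716.1178

£716.12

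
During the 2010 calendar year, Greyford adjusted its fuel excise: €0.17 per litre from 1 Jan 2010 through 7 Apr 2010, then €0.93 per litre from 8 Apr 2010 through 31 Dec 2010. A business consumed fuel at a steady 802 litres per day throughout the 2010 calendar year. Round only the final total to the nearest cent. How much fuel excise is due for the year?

1 Jan – 7 Apr 2010: 97 days × 802 litres/day = 77,794 litres at €0.17/litre → €13224.98
8 Apr – 31 Dec 2010: 268 days × 802 litres/day = 214,936 litres at €0.93/litre → €199890.48

€213115.46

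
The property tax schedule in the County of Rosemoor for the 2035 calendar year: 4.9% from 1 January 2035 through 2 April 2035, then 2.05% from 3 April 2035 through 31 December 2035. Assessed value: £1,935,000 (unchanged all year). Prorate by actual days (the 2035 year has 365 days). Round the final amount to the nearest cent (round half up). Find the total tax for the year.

£53,567.69

1 January – 2 April 2035: 92 days at 4.9% → £1,935,000 × 4.9% × 92/365 = £23,898.5753
3 April – 31 December 2035: 273 days at 2.05% → £1,935,000 × 2.05% × 273/365 = £29,669.1164
Total = £53,567.6918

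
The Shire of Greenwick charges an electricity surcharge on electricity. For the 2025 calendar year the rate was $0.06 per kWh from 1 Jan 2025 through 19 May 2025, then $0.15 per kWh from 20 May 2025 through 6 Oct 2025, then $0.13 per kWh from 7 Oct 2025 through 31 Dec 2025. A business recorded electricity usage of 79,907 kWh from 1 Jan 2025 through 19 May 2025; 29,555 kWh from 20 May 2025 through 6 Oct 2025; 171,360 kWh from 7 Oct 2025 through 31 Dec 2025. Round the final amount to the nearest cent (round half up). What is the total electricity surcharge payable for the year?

1 Jan – 19 May 2025: 79,907 kWh at $0.06/kWh → $4,794.42
20 May – 6 Oct 2025: 29,555 kWh at $0.15/kWh → $4,433.25
7 Oct – 31 Dec 2025: 171,360 kWh at $0.13/kWh → $22,276.80

$31,504.47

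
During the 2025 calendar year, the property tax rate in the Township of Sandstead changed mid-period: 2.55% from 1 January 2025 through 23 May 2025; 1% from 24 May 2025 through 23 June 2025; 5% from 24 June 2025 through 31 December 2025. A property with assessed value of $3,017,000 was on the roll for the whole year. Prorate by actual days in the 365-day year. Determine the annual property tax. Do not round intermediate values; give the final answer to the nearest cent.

$111,641.40

1 January – 23 May 2025: 143 days at 2.55% → $3,017,000 × 2.55% × 143/365 = $30,141.0699
24 May – 23 June 2025: 31 days at 1% → $3,017,000 × 1% × 31/365 = $2,562.3836
24 June – 31 December 2025: 191 days at 5% → $3,017,000 × 5% × 191/365 = $78,937.9452
Total = $111,641.3986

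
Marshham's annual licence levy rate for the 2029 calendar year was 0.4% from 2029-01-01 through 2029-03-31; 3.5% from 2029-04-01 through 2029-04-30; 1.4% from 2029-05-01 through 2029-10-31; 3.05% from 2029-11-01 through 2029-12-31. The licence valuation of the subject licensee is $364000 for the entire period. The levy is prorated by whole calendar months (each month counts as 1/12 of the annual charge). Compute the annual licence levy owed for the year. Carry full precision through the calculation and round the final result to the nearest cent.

2029-01-01 to 2029-03-31: 3 months at 0.4% → $364000 × 0.4% × 3/12 = $364.0000
2029-04-01 to 2029-04-30: 1 month at 3.5% → $364000 × 3.5% × 1/12 = $1061.6667
2029-05-01 to 2029-10-31: 6 months at 1.4% → $364000 × 1.4% × 6/12 = $2548.0000
2029-11-01 to 2029-12-31: 2 months at 3.05% → $364000 × 3.05% × 2/12 = $1850.3333
Total = $5824.0000

$5824.00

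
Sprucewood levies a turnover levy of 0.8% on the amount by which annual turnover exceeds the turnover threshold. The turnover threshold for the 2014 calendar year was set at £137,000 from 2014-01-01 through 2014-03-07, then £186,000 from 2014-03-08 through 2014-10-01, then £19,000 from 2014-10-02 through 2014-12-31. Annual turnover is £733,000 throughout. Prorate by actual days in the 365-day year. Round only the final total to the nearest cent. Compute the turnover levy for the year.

£4,779.97

2014-01-01 to 2014-03-07: 66 days, exemption £137,000 → (£733,000 − £137,000) × 0.8% × 66/365 = £862.1589
2014-03-08 to 2014-10-01: 208 days, exemption £186,000 → (£733,000 − £186,000) × 0.8% × 208/365 = £2,493.7205
2014-10-02 to 2014-12-31: 91 days, exemption £19,000 → (£733,000 − £19,000) × 0.8% × 91/365 = £1,424.0877
Total = £4,779.9671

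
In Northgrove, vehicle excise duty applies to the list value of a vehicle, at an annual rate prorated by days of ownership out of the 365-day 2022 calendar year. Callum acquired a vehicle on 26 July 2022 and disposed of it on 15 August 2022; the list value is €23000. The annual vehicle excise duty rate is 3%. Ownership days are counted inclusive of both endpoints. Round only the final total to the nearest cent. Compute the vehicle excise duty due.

€39.70

Days held (26 July – 15 August 2022): 21 out of 365
Tax = €23000 × 3% × 21/365 = €39.6986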